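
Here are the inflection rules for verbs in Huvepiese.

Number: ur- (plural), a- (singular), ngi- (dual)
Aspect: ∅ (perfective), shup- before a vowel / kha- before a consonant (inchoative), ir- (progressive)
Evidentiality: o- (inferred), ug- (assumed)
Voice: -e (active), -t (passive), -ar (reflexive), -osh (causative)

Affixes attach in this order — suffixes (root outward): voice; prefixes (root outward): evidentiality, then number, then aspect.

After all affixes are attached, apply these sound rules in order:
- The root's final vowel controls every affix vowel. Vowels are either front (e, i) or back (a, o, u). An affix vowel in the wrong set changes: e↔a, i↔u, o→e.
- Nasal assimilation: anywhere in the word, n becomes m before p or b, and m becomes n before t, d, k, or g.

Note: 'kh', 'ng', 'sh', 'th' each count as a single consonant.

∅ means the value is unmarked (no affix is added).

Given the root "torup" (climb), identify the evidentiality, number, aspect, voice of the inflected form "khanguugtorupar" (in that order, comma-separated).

Segment: kha-ngi-ug-torup-ar.
evidentiality: ug- → assumed.
number: ngi- → dual.
aspect: shup/kha- → inchoative.
voice: -ar → reflexive.

assumed, dual, inchoative, reflexive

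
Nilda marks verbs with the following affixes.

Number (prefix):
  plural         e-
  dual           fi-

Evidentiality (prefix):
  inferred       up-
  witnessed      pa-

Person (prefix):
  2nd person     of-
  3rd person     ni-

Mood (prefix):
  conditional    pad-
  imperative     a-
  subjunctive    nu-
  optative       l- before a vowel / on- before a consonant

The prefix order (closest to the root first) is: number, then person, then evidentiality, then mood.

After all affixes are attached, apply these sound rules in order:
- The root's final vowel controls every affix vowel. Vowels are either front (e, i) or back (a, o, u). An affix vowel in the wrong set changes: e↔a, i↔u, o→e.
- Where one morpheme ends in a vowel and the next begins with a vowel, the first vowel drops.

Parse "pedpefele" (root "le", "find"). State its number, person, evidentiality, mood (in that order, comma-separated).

Segment: pad-pa-of-e-le.
number: e- → plural.
person: of- → 2nd person.
evidentiality: pa- → witnessed.
mood: pad- → conditional.

plural, 2nd person, witnessed, conditional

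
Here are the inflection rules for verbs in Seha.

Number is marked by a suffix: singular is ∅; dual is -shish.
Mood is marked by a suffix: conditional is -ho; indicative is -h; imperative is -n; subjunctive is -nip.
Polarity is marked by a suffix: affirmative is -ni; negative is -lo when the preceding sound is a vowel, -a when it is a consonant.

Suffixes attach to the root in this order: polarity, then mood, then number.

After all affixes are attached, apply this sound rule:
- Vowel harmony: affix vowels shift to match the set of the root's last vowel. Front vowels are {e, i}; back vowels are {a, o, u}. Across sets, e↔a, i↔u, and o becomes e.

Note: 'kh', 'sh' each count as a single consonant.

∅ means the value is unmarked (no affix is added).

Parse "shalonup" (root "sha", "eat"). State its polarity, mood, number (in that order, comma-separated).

negative, subjunctive, singular

Segment: sha-lo-nip.
polarity: -lo/a → negative.
mood: -nip → subjunctive.
number: ∅ → singular.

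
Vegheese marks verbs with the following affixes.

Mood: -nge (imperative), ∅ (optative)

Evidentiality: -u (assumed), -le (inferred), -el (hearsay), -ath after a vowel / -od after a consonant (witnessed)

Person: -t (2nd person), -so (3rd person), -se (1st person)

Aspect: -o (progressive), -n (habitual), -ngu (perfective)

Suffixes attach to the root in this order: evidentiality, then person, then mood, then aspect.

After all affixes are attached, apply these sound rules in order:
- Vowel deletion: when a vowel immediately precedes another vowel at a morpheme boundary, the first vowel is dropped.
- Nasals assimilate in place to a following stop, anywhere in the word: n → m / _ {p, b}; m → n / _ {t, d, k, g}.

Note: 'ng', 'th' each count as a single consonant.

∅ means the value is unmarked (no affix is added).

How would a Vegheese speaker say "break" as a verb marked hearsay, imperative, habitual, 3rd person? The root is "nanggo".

nanggelsongen

Attach evidentiality hearsay -el → nanggoel.
Attach person 3rd person -so → nanggoelso.
Attach mood imperative -nge → nanggoelsonge.
Attach aspect habitual -n → nanggoelsongen.
Apply vowel deletion: nanggoelsongen → nanggelsongen.
Nasal assimilation: no change.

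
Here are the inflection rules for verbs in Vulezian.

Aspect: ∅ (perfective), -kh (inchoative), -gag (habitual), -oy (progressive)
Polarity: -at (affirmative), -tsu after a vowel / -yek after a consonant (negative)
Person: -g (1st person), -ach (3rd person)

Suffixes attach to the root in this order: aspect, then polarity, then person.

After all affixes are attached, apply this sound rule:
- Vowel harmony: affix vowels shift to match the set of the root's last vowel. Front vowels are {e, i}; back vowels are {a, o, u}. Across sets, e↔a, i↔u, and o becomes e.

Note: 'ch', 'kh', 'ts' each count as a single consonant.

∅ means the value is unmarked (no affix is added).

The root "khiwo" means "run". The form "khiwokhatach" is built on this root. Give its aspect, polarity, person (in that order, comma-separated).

Segment: khiwo-kh-at-ach.
aspect: -kh → inchoative.
polarity: -at → affirmative.
person: -ach → 3rd person.

inchoative, affirmative, 3rd person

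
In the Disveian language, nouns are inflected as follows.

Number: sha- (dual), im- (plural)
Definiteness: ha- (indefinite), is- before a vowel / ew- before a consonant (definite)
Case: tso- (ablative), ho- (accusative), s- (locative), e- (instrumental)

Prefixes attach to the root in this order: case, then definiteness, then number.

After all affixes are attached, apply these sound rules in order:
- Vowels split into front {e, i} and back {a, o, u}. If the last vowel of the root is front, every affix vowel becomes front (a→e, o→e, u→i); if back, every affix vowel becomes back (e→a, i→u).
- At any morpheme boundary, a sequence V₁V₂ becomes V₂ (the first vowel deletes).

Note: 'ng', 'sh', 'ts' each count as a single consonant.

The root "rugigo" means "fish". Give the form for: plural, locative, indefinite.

umhasrugigo

Attach case locative s- → srugigo.
Attach definiteness indefinite ha- → hasrugigo.
Attach number plural im- → imhasrugigo.
Apply vowel harmony: imhasrugigo → umhasrugigo.
Vowel deletion: no change.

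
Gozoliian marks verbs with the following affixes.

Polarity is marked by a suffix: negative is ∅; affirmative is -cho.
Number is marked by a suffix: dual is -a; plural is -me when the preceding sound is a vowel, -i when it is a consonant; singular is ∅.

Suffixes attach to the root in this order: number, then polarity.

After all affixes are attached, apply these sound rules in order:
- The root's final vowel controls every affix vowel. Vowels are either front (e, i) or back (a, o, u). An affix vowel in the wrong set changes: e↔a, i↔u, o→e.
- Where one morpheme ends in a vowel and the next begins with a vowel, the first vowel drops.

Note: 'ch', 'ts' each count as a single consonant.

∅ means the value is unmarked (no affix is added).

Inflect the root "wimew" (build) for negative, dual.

Attach number dual -a → wimewa.
polarity = negative: zero marking, form stays wimewa.
Apply vowel harmony: wimewa → wimewe.
Vowel deletion: no change.

wimewe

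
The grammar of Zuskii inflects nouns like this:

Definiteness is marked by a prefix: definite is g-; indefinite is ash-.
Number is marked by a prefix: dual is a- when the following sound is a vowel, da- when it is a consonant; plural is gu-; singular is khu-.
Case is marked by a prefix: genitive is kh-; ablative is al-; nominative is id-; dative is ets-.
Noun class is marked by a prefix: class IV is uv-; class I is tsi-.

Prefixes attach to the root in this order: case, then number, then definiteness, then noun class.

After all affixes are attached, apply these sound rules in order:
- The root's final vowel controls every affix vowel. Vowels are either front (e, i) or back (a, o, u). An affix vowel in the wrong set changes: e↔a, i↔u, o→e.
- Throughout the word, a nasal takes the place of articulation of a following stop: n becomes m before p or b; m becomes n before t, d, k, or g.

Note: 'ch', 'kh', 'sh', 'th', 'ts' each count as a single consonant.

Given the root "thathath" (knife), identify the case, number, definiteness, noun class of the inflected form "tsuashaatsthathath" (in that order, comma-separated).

Segment: tsi-ash-a-ets-thathath.
case: ets- → dative.
number: a/da- → dual.
definiteness: ash- → indefinite.
noun class: tsi- → class I.

dative, dual, indefinite, class I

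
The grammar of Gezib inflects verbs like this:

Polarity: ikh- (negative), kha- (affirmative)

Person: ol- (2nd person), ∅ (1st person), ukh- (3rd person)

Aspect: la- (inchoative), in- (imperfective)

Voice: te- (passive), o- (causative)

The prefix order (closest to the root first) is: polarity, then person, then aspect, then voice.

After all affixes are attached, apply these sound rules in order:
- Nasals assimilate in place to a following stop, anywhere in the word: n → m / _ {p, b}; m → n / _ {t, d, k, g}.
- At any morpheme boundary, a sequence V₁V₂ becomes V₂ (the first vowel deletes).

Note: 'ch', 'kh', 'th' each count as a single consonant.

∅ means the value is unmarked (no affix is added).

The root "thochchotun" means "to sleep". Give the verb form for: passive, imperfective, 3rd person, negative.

Attach polarity negative ikh- → ikhthochchotun.
Attach person 3rd person ukh- → ukhikhthochchotun.
Attach aspect imperfective in- → inukhikhthochchotun.
Attach voice passive te- → teinukhikhthochchotun.
Nasal assimilation: no change.
Apply vowel deletion: teinukhikhthochchotun → tinukhikhthochchotun.

tinukhikhthochchotun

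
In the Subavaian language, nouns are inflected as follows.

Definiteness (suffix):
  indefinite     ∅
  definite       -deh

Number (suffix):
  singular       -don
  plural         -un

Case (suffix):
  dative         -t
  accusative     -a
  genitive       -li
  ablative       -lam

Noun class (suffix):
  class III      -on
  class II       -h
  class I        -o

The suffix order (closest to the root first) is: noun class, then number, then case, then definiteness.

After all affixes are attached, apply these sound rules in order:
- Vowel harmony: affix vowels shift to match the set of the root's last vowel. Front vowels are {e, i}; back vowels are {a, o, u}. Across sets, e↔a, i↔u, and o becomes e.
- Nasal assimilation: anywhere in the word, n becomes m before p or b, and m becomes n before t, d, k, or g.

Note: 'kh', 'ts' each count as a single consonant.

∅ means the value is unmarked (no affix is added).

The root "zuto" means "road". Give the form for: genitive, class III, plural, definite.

zutoonunludah

Attach noun class class III -on → zutoon.
Attach number plural -un → zutoonun.
Attach case genitive -li → zutoonunli.
Attach definiteness definite -deh → zutoonunlideh.
Apply vowel harmony: zutoonunlideh → zutoonunludah.
Nasal assimilation: no change.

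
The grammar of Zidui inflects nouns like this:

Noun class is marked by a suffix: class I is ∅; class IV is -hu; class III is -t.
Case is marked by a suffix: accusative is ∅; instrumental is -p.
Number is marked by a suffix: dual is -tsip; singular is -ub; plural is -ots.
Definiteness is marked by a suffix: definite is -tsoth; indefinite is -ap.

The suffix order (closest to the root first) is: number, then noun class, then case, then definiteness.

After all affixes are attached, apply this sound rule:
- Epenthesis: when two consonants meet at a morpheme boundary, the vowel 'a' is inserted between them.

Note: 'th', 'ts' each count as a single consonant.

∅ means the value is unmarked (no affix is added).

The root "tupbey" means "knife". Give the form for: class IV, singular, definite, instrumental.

tupbeyubahupatsoth

Attach number singular -ub → tupbeyub.
Attach noun class class IV -hu → tupbeyubhu.
Attach case instrumental -p → tupbeyubhup.
Attach definiteness definite -tsoth → tupbeyubhuptsoth.
Apply epenthesis: tupbeyubhuptsoth → tupbeyubahupatsoth.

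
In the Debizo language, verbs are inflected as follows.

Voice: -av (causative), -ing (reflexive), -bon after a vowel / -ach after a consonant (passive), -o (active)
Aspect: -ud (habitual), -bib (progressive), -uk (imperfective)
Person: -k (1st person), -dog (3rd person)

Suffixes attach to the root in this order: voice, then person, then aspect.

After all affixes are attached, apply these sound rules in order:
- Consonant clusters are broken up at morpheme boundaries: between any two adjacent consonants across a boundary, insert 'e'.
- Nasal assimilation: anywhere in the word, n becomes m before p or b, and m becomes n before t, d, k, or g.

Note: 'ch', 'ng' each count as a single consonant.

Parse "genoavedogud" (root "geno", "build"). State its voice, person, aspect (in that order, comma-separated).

Segment: geno-av-dog-ud.
voice: -av → causative.
person: -dog → 3rd person.
aspect: -ud → habitual.

causative, 3rd person, habitual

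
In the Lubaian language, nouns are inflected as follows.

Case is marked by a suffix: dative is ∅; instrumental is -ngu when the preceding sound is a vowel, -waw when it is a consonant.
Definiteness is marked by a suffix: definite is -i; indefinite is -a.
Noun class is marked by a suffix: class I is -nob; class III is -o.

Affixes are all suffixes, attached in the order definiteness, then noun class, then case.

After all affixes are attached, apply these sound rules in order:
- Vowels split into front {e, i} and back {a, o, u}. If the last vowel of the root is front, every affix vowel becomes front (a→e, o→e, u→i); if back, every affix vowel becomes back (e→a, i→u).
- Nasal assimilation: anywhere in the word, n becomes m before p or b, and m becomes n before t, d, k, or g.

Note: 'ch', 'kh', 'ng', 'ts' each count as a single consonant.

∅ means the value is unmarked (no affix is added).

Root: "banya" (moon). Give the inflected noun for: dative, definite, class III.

banyauo

Attach definiteness definite -i → banyai.
Attach noun class class III -o → banyaio.
case = dative: zero marking, form stays banyaio.
Apply vowel harmony: banyaio → banyauo.
Nasal assimilation: no change.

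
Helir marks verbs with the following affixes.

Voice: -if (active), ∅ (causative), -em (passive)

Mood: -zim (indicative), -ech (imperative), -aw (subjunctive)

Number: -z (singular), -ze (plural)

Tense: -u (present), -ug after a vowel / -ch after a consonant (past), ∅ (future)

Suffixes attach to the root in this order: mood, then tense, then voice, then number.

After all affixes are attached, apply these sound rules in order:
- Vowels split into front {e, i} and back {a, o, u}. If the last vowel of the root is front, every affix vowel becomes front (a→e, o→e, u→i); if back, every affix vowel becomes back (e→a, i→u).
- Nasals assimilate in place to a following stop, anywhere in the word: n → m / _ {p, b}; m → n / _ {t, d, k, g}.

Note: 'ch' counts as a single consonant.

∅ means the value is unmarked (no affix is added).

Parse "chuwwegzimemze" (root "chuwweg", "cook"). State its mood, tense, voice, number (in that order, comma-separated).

indicative, future, passive, plural

Segment: chuwweg-zim-em-ze.
mood: -zim → indicative.
tense: ∅ → future.
voice: -em → passive.
number: -ze → plural.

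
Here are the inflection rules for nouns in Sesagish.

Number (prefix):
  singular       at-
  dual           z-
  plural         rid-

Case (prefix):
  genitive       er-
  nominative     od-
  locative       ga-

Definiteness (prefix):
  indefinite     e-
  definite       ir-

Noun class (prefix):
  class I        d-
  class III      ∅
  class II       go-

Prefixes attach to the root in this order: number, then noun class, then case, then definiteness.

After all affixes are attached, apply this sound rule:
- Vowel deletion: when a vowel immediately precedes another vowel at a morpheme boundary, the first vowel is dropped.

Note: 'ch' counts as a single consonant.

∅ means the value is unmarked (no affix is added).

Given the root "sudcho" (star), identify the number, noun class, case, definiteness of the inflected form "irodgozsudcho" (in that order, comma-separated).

Segment: ir-od-go-z-sudcho.
number: z- → dual.
noun class: go- → class II.
case: od- → nominative.
definiteness: ir- → definite.

dual, class II, nominative, definite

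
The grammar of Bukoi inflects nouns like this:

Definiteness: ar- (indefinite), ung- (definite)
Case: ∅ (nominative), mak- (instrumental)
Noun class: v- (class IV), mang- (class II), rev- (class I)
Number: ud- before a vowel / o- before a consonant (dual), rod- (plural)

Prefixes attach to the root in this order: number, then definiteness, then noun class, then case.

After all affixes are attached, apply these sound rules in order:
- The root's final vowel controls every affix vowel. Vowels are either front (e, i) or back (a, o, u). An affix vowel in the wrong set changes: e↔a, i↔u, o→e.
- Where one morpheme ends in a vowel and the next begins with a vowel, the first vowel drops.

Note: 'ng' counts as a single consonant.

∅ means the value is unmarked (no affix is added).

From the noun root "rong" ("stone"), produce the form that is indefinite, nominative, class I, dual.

Attach number dual o- (before consonant 'r') → orong.
Attach definiteness indefinite ar- → arorong.
Attach noun class class I rev- → revarorong.
case = nominative: zero marking, form stays revarorong.
Apply vowel harmony: revarorong → ravarorong.
Vowel deletion: no change.

ravarorong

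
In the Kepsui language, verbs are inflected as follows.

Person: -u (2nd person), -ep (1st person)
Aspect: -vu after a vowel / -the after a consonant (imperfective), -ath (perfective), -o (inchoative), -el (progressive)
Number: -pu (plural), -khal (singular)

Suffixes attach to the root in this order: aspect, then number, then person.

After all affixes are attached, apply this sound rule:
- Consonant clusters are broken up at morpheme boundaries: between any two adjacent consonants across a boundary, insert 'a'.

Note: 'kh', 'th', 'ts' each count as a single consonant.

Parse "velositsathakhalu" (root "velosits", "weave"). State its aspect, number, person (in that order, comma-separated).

perfective, singular, 2nd person

Segment: velosits-ath-khal-u.
aspect: -ath → perfective.
number: -khal → singular.
person: -u → 2nd person.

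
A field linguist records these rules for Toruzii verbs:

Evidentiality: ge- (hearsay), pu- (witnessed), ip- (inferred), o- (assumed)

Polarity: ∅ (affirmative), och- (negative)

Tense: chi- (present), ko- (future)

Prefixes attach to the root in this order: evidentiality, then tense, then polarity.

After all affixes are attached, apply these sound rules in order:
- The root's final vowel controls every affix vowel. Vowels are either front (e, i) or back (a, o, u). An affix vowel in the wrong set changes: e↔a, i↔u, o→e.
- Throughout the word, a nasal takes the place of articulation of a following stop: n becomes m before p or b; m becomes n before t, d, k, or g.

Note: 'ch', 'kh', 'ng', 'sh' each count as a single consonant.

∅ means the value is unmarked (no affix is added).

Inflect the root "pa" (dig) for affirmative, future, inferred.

kouppa

Attach evidentiality inferred ip- → ippa.
Attach tense future ko- → koippa.
polarity = affirmative: zero marking, form stays koippa.
Apply vowel harmony: koippa → kouppa.
Nasal assimilation: no change.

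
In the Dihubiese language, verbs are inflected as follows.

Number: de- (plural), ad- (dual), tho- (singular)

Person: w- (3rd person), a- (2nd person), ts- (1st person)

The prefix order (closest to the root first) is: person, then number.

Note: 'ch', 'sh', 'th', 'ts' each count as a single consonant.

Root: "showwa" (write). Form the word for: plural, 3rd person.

dewshowwa

Attach person 3rd person w- → wshowwa.
Attach number plural de- → dewshowwa.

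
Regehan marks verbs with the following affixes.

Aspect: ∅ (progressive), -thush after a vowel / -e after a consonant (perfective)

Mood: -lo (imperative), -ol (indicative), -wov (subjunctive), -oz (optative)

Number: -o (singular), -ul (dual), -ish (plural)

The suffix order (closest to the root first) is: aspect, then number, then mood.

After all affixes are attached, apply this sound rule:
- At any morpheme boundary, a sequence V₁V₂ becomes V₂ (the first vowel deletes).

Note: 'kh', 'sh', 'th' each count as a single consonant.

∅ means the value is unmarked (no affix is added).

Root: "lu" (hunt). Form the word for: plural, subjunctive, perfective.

Attach aspect perfective -thush (after vowel 'u') → luthush.
Attach number plural -ish → luthushish.
Attach mood subjunctive -wov → luthushishwov.
Vowel deletion: no change.

luthushishwov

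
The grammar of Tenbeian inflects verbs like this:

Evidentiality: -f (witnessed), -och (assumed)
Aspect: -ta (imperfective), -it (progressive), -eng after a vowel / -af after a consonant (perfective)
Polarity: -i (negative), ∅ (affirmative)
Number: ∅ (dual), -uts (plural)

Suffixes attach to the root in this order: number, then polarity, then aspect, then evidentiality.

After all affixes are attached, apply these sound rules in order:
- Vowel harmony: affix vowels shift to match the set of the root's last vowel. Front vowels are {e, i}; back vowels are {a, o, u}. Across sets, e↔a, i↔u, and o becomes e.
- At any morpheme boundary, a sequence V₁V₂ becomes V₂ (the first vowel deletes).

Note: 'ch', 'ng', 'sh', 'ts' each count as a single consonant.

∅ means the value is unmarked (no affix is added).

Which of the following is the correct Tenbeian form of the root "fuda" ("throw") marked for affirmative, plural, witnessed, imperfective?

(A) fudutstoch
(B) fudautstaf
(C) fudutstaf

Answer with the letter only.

C

Attach number plural -uts → fudauts.
polarity = affirmative: zero marking, form stays fudauts.
Attach aspect imperfective -ta → fudautsta.
Attach evidentiality witnessed -f → fudautstaf.
Vowel harmony: no change.
Apply vowel deletion: fudautstaf → fudutstaf.
So the correct form is fudutstaf, option (C).
(B) fudautstaf is wrong: it fails to apply the sound rule(s).
(A) fudutstoch is wrong: it uses assumed instead of witnessed for evidentiality.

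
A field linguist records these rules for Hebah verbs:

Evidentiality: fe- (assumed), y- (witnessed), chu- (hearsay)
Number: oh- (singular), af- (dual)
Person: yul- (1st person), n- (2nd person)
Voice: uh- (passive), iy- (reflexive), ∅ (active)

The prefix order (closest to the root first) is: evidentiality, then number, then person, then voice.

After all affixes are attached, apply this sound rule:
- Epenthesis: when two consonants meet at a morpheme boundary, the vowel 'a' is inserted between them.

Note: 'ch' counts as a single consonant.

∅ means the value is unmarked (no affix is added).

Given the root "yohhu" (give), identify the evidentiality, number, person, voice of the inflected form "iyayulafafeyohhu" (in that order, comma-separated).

Segment: iy-yul-af-fe-yohhu.
evidentiality: fe- → assumed.
number: af- → dual.
person: yul- → 1st person.
voice: iy- → reflexive.

assumed, dual, 1st person, reflexive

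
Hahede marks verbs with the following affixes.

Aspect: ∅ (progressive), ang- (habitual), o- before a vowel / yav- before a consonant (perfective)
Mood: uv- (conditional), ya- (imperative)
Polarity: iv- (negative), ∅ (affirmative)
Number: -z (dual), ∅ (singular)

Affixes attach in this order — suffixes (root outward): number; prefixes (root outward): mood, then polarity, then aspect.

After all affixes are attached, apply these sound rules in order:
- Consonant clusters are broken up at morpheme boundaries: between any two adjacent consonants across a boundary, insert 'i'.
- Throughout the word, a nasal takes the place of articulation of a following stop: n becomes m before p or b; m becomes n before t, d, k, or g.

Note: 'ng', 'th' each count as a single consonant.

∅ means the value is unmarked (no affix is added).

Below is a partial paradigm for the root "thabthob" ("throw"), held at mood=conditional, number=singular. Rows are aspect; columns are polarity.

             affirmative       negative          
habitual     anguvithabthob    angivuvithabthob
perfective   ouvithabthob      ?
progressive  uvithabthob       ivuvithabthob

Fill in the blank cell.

Attach mood conditional uv- → uvthabthob.
number = singular: zero marking, form stays uvthabthob.
Attach polarity negative iv- → ivuvthabthob.
Attach aspect perfective o- (before vowel 'i') → oivuvthabthob.
Apply epenthesis: oivuvthabthob → oivuvithabthob.
Nasal assimilation: no change.

oivuvithabthob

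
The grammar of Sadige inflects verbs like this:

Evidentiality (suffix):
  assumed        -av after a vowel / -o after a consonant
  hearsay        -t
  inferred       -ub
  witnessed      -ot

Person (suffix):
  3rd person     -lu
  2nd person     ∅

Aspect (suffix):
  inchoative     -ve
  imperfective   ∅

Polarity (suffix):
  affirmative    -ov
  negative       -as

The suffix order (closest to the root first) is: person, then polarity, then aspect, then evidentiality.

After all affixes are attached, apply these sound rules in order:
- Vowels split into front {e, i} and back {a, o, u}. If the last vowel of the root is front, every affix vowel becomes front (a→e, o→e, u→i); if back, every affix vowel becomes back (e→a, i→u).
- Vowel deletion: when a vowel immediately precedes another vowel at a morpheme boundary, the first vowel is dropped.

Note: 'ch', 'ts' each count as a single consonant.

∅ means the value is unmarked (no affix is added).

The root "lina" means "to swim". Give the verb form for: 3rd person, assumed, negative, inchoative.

linalasvav

Attach person 3rd person -lu → linalu.
Attach polarity negative -as → linaluas.
Attach aspect inchoative -ve → linaluasve.
Attach evidentiality assumed -av (after vowel 'e') → linaluasveav.
Apply vowel harmony: linaluasveav → linaluasvaav.
Apply vowel deletion: linaluasvaav → linalasvav.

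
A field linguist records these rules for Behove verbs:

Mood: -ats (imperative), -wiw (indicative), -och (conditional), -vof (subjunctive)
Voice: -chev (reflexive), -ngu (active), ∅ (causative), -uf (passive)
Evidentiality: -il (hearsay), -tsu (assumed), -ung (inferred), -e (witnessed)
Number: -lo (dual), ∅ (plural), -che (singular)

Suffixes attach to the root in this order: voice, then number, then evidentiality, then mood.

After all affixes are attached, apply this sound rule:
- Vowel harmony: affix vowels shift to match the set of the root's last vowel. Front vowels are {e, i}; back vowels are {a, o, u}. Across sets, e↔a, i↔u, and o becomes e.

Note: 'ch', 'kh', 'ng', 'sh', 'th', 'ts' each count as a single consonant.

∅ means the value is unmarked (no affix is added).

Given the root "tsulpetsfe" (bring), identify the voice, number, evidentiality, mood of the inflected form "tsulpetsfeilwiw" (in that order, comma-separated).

Segment: tsulpetsfe-il-wiw.
voice: ∅ → causative.
number: ∅ → plural.
evidentiality: -il → hearsay.
mood: -wiw → indicative.

causative, plural, hearsay, indicative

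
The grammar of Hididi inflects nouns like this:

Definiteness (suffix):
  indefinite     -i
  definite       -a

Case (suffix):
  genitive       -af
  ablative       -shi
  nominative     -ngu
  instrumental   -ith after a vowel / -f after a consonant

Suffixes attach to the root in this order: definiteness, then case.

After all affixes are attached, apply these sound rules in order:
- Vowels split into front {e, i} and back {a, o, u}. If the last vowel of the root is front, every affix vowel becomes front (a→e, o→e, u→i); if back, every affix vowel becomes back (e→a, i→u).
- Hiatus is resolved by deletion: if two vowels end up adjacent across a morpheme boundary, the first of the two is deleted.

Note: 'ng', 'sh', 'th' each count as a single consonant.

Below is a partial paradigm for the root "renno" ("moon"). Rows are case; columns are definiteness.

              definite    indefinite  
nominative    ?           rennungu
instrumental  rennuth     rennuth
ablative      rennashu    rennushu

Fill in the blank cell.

Attach definiteness definite -a → rennoa.
Attach case nominative -ngu → rennoangu.
Vowel harmony: no change.
Apply vowel deletion: rennoangu → rennangu.

rennangu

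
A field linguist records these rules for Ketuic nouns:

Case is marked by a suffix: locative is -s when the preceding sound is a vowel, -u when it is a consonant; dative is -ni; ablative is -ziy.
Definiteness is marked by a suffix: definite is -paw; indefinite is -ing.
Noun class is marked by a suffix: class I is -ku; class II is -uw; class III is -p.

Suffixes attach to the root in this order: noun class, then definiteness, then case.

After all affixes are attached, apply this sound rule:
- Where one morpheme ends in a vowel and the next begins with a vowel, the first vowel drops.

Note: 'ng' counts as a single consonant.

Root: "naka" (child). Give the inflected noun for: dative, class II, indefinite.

nakuwingni

Attach noun class class II -uw → nakauw.
Attach definiteness indefinite -ing → nakauwing.
Attach case dative -ni → nakauwingni.
Apply vowel deletion: nakauwingni → nakuwingni.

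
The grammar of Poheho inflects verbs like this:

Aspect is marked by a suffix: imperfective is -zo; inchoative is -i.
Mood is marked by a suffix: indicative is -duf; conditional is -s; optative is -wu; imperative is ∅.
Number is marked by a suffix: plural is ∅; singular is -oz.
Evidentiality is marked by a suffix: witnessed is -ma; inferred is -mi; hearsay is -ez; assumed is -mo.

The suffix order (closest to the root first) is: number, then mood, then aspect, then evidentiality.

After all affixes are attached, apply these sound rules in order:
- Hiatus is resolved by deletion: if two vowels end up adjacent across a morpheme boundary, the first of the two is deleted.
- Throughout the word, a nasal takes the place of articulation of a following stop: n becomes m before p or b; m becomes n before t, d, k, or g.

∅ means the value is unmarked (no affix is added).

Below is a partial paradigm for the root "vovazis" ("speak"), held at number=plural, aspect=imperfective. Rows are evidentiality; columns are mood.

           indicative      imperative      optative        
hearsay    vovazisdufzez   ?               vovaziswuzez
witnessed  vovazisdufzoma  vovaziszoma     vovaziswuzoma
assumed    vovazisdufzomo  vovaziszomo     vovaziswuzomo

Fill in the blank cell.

vovaziszez

number = plural: zero marking, form stays vovazis.
mood = imperative: zero marking, form stays vovazis.
Attach aspect imperfective -zo → vovaziszo.
Attach evidentiality hearsay -ez → vovaziszoez.
Apply vowel deletion: vovaziszoez → vovaziszez.
Nasal assimilation: no change.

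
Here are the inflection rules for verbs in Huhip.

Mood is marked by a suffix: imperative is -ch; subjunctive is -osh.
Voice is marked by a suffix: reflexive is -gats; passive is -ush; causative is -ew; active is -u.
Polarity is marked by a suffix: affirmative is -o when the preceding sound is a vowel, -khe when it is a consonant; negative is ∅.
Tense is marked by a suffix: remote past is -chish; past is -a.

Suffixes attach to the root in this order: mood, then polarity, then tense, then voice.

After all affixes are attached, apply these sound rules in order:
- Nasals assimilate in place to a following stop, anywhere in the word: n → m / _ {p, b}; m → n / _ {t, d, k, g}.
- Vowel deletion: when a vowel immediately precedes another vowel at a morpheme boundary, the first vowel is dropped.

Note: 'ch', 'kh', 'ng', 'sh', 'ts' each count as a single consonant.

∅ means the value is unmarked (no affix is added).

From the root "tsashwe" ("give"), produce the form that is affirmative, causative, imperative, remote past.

tsashwechkhechishew

Attach mood imperative -ch → tsashwech.
Attach polarity affirmative -khe (after consonant 'ch') → tsashwechkhe.
Attach tense remote past -chish → tsashwechkhechish.
Attach voice causative -ew → tsashwechkhechishew.
Nasal assimilation: no change.
Vowel deletion: no change.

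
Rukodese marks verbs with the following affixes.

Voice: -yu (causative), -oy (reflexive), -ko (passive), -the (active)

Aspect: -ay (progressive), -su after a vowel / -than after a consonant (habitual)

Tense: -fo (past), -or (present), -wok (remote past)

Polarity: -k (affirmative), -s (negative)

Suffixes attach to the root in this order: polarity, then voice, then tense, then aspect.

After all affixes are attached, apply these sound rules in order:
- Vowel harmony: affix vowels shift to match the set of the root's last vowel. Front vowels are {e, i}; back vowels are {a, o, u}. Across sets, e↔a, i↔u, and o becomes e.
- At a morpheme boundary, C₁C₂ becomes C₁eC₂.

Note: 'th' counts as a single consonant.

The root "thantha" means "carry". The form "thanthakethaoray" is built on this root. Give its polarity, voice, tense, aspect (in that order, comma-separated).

affirmative, active, present, progressive

Segment: thantha-k-the-or-ay.
polarity: -k → affirmative.
voice: -the → active.
tense: -or → present.
aspect: -ay → progressive.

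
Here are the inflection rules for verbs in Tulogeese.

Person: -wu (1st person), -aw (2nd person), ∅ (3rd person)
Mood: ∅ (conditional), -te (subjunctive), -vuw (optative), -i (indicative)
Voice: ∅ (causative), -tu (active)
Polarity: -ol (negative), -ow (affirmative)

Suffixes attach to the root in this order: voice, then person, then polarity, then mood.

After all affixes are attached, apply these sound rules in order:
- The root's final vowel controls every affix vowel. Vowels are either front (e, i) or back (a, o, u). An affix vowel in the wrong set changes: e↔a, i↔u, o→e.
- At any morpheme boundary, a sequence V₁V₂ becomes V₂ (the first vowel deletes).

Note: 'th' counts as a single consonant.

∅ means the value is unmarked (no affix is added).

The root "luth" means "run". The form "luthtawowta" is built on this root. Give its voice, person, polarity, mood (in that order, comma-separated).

Segment: luth-tu-aw-ow-te.
voice: -tu → active.
person: -aw → 2nd person.
polarity: -ow → affirmative.
mood: -te → subjunctive.

active, 2nd person, affirmative, subjunctive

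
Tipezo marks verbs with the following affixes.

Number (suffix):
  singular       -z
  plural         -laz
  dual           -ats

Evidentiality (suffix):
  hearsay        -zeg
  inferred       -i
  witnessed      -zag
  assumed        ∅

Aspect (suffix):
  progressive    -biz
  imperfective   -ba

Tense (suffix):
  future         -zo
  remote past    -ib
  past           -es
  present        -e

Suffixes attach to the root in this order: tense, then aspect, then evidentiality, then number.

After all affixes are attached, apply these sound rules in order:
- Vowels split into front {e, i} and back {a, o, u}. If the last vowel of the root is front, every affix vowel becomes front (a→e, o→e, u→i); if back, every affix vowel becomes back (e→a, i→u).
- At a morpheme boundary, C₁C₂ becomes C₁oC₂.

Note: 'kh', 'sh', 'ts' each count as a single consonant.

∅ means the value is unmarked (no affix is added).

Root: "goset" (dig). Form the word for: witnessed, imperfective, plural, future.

Attach tense future -zo → gosetzo.
Attach aspect imperfective -ba → gosetzoba.
Attach evidentiality witnessed -zag → gosetzobazag.
Attach number plural -laz → gosetzobazaglaz.
Apply vowel harmony: gosetzobazaglaz → gosetzebezeglez.
Apply epenthesis: gosetzebezeglez → gosetozebezegolez.

gosetozebezegolez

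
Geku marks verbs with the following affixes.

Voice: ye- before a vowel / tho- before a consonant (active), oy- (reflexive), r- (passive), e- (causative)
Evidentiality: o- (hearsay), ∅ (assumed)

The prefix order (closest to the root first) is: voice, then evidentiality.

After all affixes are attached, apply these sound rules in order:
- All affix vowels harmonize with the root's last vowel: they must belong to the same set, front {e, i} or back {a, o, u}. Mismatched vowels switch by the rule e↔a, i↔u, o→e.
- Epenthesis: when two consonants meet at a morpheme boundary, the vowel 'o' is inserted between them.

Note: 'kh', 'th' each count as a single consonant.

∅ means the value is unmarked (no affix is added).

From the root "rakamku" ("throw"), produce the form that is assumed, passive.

Attach voice passive r- → rrakamku.
evidentiality = assumed: zero marking, form stays rrakamku.
Vowel harmony: no change.
Apply epenthesis: rrakamku → rorakamku.

rorakamku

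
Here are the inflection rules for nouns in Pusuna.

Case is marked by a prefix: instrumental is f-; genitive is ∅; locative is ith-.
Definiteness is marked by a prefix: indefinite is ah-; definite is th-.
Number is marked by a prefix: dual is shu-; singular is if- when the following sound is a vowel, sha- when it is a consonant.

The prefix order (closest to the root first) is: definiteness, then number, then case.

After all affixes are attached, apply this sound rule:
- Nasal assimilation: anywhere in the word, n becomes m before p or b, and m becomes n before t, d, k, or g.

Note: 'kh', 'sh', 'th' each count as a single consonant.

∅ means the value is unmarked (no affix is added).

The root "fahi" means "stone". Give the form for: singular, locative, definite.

ithshathfahi

Attach definiteness definite th- → thfahi.
Attach number singular sha- (before consonant 'th') → shathfahi.
Attach case locative ith- → ithshathfahi.
Nasal assimilation: no change.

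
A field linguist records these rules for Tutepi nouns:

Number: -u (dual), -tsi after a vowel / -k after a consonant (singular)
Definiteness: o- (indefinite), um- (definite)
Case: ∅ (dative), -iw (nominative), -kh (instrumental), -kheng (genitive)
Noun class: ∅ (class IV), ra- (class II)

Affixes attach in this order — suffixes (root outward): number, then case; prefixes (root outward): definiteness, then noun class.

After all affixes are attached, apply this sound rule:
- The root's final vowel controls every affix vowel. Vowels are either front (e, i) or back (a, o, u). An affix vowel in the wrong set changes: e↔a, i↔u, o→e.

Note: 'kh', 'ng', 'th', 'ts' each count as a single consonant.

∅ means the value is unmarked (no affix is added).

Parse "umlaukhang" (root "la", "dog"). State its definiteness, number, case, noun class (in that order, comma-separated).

definite, dual, genitive, class IV

Segment: um-la-u-kheng.
definiteness: um- → definite.
number: -u → dual.
case: -kheng → genitive.
noun class: ∅ → class IV.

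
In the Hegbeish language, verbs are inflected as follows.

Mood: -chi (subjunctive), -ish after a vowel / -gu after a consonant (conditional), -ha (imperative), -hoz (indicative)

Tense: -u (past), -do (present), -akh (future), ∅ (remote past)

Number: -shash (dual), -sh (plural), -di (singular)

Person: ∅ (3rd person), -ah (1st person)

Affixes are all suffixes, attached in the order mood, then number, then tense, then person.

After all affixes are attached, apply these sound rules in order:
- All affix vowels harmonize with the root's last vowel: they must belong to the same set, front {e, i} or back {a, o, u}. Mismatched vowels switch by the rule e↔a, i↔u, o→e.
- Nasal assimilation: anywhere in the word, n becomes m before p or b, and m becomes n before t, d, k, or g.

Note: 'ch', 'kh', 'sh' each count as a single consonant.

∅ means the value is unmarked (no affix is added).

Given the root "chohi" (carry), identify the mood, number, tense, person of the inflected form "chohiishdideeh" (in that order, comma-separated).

conditional, singular, present, 1st person

Segment: chohi-ish-di-do-ah.
mood: -ish/gu → conditional.
number: -di → singular.
tense: -do → present.
person: -ah → 1st person.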